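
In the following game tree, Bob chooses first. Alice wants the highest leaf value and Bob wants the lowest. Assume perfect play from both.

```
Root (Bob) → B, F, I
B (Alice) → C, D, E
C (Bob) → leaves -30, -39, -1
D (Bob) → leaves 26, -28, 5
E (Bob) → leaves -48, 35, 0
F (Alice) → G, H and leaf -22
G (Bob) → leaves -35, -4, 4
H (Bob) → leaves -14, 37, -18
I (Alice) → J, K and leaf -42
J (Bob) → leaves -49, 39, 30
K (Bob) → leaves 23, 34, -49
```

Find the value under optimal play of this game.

-42

C (Bob): min(-30, -39, -1) = -39
D (Bob): min(26, -28, 5) = -28
E (Bob): min(-48, 35, 0) = -48
B (Alice): max(-39, -28, -48) = -28
G (Bob): min(-35, -4, 4) = -35
H (Bob): min(-14, 37, -18) = -18
F (Alice): max(-35, -18, -22) = -18
J (Bob): min(-49, 39, 30) = -49
K (Bob): min(23, 34, -49) = -49
I (Alice): max(-49, -49, -42) = -42
Root (Bob): min(-28, -18, -42) = -42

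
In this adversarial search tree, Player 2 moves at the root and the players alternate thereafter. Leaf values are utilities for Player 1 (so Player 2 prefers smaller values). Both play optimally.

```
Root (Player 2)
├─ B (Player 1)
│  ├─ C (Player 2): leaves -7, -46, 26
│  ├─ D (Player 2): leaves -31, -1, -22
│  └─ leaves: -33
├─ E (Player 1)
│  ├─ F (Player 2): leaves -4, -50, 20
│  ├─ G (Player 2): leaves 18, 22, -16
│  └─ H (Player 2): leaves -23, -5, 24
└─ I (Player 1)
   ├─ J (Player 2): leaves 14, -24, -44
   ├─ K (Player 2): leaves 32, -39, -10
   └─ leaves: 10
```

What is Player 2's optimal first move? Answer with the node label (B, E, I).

B

C (Player 2): min(-7, -46, 26) = -46
D (Player 2): min(-31, -1, -22) = -31
B (Player 1): max(-46, -31, -33) = -31
F (Player 2): min(-4, -50, 20) = -50
G (Player 2): min(18, 22, -16) = -16
H (Player 2): min(-23, -5, 24) = -23
E (Player 1): max(-50, -16, -23) = -16
J (Player 2): min(14, -24, -44) = -44
K (Player 2): min(32, -39, -10) = -39
I (Player 1): max(-44, -39, 10) = 10
Root (Player 2): min(-31, -16, 10) = -31
Player 2 picks the child with the lowest value: B (value -31).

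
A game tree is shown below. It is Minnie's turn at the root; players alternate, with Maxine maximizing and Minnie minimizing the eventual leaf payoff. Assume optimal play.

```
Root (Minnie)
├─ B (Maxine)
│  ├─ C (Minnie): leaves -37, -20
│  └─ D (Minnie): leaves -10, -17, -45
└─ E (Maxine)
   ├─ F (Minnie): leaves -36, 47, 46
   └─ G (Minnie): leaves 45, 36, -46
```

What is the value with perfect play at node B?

C: min(-37, -20) = -37
D: min(-10, -17, -45) = -45
B: max(-37, -45) = -37

-37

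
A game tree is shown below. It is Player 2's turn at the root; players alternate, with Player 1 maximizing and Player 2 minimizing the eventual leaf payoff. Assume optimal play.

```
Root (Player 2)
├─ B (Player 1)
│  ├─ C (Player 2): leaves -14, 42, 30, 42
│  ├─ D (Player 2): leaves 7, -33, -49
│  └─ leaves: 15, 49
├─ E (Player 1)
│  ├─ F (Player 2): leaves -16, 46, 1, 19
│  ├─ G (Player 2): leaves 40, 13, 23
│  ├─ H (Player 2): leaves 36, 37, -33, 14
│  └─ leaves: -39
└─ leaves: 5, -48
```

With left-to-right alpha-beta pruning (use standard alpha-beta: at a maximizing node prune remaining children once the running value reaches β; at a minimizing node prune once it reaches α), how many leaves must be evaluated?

C [α=-∞,β=+∞]: v=-14
D [α=-14,β=+∞]: v=-33 after child 2 ≤ α → α-cutoff, skip 1
B [α=-∞,β=+∞]: v=49
F [α=-∞,β=49]: v=-16
G [α=-16,β=49]: v=13
H [α=13,β=49]: v=-33 after child 3 ≤ α → α-cutoff, skip 1
E [α=-∞,β=49]: v=13
Root [α=-∞,β=+∞]: v=-48
Leaves evaluated: 21 of 23.

21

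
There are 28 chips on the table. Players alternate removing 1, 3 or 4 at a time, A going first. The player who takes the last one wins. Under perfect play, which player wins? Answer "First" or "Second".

Second

i:   0  1  2  3  4  5  6  7  8  9 10 11 12 13 14 15 16 17 18 19 20 21 22 23 24 25 26 27 28
     L  W  L  W  W  W  W  L  W  L  W  W  W  W  L  W  L  W  W  W  W  L  W  L  W  W  W  W  L
Position 28 is L, so the second player wins.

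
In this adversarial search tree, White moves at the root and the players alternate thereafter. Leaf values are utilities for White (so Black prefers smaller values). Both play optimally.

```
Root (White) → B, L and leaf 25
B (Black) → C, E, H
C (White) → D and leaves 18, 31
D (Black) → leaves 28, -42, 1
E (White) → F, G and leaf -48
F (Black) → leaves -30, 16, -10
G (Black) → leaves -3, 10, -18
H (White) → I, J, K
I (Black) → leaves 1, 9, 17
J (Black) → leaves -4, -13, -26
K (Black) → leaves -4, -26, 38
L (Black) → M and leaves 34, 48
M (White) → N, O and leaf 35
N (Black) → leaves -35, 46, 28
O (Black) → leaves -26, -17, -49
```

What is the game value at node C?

31

D: min(28, -42, 1) = -42
C: max(-42, 18, 31) = 31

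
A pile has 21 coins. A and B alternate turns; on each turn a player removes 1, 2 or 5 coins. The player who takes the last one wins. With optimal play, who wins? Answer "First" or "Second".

Second

i:   0  1  2  3  4  5  6  7  8  9 10 11 12 13 14 15 16 17 18 19 20 21
     L  W  W  L  W  W  L  W  W  L  W  W  L  W  W  L  W  W  L  W  W  L
Position 21 is L, so the second player wins.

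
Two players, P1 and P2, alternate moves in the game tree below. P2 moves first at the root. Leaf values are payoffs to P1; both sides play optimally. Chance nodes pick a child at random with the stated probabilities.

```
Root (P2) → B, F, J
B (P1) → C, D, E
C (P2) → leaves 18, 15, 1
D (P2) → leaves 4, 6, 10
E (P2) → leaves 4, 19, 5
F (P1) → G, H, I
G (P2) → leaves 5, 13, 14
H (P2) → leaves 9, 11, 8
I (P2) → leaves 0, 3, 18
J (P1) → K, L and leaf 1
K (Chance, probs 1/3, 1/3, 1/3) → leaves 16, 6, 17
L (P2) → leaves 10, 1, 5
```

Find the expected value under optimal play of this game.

C (P2): min(18, 15, 1) = 1
D (P2): min(4, 6, 10) = 4
E (P2): min(4, 19, 5) = 4
B (P1): max(1, 4, 4) = 4
G (P2): min(5, 13, 14) = 5
H (P2): min(9, 11, 8) = 8
I (P2): min(0, 3, 18) = 0
F (P1): max(5, 8, 0) = 8
K (Chance): 1/3·16 + 1/3·6 + 1/3·17 = 13
L (P2): min(10, 1, 5) = 1
J (P1): max(13, 1, 1) = 13
Root (P2): min(4, 8, 13) = 4

4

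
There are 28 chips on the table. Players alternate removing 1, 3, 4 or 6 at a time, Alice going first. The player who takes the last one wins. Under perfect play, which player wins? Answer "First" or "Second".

Second

W/L table (W = player to move can force a win):
i:   0  1  2  3  4  5  6  7  8  9 10 11 12 13 14 15 16 17 18 19 20 21 22 23 24 25 26 27 28
     L  W  L  W  W  W  W  L  W  L  W  W  W  W  L  W  L  W  W  W  W  L  W  L  W  W  W  W  L
Position 28 is L, so the second player wins.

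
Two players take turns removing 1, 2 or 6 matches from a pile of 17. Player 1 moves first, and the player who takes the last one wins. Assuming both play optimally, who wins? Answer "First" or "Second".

Compute winning (W) and losing (L) positions by backward induction:
i:   0  1  2  3  4  5  6  7  8  9 10 11 12 13 14 15 16 17
     L  W  W  L  W  W  W  L  W  W  L  W  W  W  L  W  W  L
Position 17 is L, so the second player wins.

Second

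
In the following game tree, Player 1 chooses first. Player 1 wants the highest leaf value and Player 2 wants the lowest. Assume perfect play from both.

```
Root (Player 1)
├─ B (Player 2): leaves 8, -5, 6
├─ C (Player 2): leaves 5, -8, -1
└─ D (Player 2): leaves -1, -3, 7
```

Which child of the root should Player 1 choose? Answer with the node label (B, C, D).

B (Player 2): min(8, -5, 6) = -5
C (Player 2): min(5, -8, -1) = -8
D (Player 2): min(-1, -3, 7) = -3
Root (Player 1): max(-5, -8, -3) = -3
Player 1 picks the child with the highest value: D (value -3).

D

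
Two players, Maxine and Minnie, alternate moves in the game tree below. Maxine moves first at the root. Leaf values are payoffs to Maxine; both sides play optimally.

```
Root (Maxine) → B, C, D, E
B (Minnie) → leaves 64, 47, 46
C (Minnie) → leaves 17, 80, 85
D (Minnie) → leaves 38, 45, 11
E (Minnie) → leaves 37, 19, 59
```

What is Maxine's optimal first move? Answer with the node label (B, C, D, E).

B

B (Minnie): min(64, 47, 46) = 46
C (Minnie): min(17, 80, 85) = 17
D (Minnie): min(38, 45, 11) = 11
E (Minnie): min(37, 19, 59) = 19
Root (Maxine): max(46, 17, 11, 19) = 46
Maxine picks the child with the highest value: B (value 46).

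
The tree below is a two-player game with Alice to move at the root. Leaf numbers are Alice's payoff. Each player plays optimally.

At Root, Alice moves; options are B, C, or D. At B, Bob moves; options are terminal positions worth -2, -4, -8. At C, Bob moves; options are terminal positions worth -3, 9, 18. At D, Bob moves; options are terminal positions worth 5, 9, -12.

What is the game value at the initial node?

B (Bob): min(-2, -4, -8) = -8
C (Bob): min(-3, 9, 18) = -3
D (Bob): min(5, 9, -12) = -12
Root (Alice): max(-8, -3, -12) = -3

-3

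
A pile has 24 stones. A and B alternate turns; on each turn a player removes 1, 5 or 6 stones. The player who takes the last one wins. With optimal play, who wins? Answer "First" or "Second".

Compute winning (W) and losing (L) positions by backward induction:
i:   0  1  2  3  4  5  6  7  8  9 10 11 12 13 14 15 16 17 18 19 20 21 22 23 24
     L  W  L  W  L  W  W  W  W  W  W  L  W  L  W  L  W  W  W  W  W  W  L  W  L
Position 24 is L, so the second player wins.

Second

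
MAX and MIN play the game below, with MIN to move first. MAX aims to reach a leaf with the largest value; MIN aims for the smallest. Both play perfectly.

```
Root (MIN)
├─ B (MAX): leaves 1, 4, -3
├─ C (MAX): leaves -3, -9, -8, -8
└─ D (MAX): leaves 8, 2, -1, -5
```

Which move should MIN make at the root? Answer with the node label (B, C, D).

B (MAX): max(1, 4, -3) = 4
C (MAX): max(-3, -9, -8, -8) = -3
D (MAX): max(8, 2, -1, -5) = 8
Root (MIN): min(4, -3, 8) = -3
MIN picks the child with the lowest value: C (value -3).

C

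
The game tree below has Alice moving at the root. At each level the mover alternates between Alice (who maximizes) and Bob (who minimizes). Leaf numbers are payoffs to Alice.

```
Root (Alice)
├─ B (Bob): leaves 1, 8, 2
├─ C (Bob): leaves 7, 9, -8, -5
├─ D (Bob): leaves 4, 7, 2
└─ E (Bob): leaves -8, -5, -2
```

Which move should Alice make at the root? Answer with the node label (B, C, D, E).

D

B (Bob): min(1, 8, 2) = 1
C (Bob): min(7, 9, -8, -5) = -8
D (Bob): min(4, 7, 2) = 2
E (Bob): min(-8, -5, -2) = -8
Root (Alice): max(1, -8, 2, -8) = 2
Alice picks the child with the highest value: D (value 2).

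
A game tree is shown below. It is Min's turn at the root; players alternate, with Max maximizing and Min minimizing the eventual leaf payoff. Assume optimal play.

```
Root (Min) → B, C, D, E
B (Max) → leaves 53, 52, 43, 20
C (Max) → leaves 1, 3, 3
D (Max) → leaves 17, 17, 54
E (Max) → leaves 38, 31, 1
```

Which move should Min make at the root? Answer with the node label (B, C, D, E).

B (Max): max(53, 52, 43, 20) = 53
C (Max): max(1, 3, 3) = 3
D (Max): max(17, 17, 54) = 54
E (Max): max(38, 31, 1) = 38
Root (Min): min(53, 3, 54, 38) = 3
Min picks the child with the lowest value: C (value 3).

C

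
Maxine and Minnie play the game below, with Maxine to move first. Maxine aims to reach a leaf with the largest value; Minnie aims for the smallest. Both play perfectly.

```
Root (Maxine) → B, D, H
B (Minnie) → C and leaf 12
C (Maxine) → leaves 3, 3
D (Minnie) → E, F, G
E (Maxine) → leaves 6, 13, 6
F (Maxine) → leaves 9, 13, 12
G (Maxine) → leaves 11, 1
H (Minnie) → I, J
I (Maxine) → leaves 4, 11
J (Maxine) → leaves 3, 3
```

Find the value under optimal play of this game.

C (Maxine): max(3, 3) = 3
B (Minnie): min(3, 12) = 3
E (Maxine): max(6, 13, 6) = 13
F (Maxine): max(9, 13, 12) = 13
G (Maxine): max(11, 1) = 11
D (Minnie): min(13, 13, 11) = 11
I (Maxine): max(4, 11) = 11
J (Maxine): max(3, 3) = 3
H (Minnie): min(11, 3) = 3
Root (Maxine): max(3, 11, 3) = 11

11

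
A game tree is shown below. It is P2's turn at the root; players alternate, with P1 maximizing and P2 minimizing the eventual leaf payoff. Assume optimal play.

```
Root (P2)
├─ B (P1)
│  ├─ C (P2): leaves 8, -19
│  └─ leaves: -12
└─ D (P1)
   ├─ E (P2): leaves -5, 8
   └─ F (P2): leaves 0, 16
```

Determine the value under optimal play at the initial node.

C (P2): min(8, -19) = -19
B (P1): max(-19, -12) = -12
E (P2): min(-5, 8) = -5
F (P2): min(0, 16) = 0
D (P1): max(-5, 0) = 0
Root (P2): min(-12, 0) = -12

-12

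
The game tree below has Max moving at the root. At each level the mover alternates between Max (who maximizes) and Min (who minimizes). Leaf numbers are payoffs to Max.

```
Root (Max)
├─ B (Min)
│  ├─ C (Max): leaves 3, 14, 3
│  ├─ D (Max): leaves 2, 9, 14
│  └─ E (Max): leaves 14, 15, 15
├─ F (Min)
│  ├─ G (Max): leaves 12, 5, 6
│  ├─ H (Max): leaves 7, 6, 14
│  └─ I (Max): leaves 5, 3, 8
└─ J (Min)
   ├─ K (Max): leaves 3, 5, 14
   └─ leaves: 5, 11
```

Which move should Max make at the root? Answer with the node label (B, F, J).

B

C (Max): max(3, 14, 3) = 14
D (Max): max(2, 9, 14) = 14
E (Max): max(14, 15, 15) = 15
B (Min): min(14, 14, 15) = 14
G (Max): max(12, 5, 6) = 12
H (Max): max(7, 6, 14) = 14
I (Max): max(5, 3, 8) = 8
F (Min): min(12, 14, 8) = 8
K (Max): max(3, 5, 14) = 14
J (Min): min(14, 5, 11) = 5
Root (Max): max(14, 8, 5) = 14
Max picks the child with the highest value: B (value 14).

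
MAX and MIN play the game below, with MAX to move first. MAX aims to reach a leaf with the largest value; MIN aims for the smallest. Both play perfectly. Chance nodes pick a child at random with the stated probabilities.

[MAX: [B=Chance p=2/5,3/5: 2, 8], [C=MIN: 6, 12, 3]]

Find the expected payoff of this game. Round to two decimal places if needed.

5.6

B (Chance): 2/5·2 + 3/5·8 = 5.6
C (MIN): min(6, 12, 3) = 3
Root (MAX): max(5.6, 3) = 5.6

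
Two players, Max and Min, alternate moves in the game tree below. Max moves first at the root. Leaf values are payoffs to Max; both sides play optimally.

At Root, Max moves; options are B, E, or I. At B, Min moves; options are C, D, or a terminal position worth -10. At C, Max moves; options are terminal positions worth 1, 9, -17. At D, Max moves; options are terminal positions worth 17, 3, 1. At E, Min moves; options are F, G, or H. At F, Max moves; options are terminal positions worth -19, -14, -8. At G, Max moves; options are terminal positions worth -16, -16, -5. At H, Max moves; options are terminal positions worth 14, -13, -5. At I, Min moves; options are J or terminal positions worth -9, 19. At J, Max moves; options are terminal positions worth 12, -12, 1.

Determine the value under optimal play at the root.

-8

C (Max): max(1, 9, -17) = 9
D (Max): max(17, 3, 1) = 17
B (Min): min(9, 17, -10) = -10
F (Max): max(-19, -14, -8) = -8
G (Max): max(-16, -16, -5) = -5
H (Max): max(14, -13, -5) = 14
E (Min): min(-8, -5, 14) = -8
J (Max): max(12, -12, 1) = 12
I (Min): min(12, -9, 19) = -9
Root (Max): max(-10, -8, -9) = -8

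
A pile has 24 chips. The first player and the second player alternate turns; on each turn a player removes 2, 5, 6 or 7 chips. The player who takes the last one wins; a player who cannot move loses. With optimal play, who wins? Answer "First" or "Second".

Positions where the player to move wins (W) vs loses (L):
i:   0  1  2  3  4  5  6  7  8  9 10 11 12 13 14 15 16 17 18 19 20 21 22 23 24
     L  L  W  W  L  W  W  W  W  W  W  W  L  L  W  W  L  W  W  W  W  W  W  W  L
Position 24 is L, so the second player wins.

Second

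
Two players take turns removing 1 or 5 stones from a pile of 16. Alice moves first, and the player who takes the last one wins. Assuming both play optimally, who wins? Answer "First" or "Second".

W/L table (W = player to move can force a win):
i:   0  1  2  3  4  5  6  7  8  9 10 11 12 13 14 15 16
     L  W  L  W  L  W  L  W  L  W  L  W  L  W  L  W  L
Position 16 is L, so the second player wins.

Second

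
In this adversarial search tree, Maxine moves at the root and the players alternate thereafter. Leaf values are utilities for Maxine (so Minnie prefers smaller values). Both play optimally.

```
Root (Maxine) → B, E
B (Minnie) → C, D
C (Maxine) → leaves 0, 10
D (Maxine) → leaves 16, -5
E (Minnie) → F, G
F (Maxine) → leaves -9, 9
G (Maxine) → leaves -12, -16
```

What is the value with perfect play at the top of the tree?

10

C (Maxine): max(0, 10) = 10
D (Maxine): max(16, -5) = 16
B (Minnie): min(10, 16) = 10
F (Maxine): max(-9, 9) = 9
G (Maxine): max(-12, -16) = -12
E (Minnie): min(9, -12) = -12
Root (Maxine): max(10, -12) = 10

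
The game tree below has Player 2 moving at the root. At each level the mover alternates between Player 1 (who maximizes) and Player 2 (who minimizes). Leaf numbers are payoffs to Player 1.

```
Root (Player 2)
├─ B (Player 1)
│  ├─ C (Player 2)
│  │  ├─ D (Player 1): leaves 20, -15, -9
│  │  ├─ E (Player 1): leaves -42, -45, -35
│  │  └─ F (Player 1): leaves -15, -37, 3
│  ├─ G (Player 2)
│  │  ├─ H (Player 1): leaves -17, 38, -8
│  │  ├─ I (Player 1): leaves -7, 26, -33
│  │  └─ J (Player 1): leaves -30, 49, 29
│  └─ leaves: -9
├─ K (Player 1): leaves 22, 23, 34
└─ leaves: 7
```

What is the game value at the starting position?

7

D (Player 1): max(20, -15, -9) = 20
E (Player 1): max(-42, -45, -35) = -35
F (Player 1): max(-15, -37, 3) = 3
C (Player 2): min(20, -35, 3) = -35
H (Player 1): max(-17, 38, -8) = 38
I (Player 1): max(-7, 26, -33) = 26
J (Player 1): max(-30, 49, 29) = 49
G (Player 2): min(38, 26, 49) = 26
B (Player 1): max(-35, 26, -9) = 26
K (Player 1): max(22, 23, 34) = 34
Root (Player 2): min(26, 34, 7) = 7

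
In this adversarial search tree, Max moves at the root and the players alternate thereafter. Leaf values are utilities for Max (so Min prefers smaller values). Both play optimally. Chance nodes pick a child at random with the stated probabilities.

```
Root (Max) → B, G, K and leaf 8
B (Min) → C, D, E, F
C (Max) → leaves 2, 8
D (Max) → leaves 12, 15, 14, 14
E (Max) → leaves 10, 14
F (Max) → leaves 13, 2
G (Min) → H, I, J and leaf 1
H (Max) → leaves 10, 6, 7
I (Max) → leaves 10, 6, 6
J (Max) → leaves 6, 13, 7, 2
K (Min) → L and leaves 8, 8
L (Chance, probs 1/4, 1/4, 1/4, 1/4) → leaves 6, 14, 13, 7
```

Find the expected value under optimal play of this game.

C (Max): max(2, 8) = 8
D (Max): max(12, 15, 14, 14) = 15
E (Max): max(10, 14) = 14
F (Max): max(13, 2) = 13
B (Min): min(8, 15, 14, 13) = 8
H (Max): max(10, 6, 7) = 10
I (Max): max(10, 6, 6) = 10
J (Max): max(6, 13, 7, 2) = 13
G (Min): min(10, 10, 13, 1) = 1
L (Chance): 1/4·6 + 1/4·14 + 1/4·13 + 1/4·7 = 10
K (Min): min(10, 8, 8) = 8
Root (Max): max(8, 1, 8, 8) = 8

8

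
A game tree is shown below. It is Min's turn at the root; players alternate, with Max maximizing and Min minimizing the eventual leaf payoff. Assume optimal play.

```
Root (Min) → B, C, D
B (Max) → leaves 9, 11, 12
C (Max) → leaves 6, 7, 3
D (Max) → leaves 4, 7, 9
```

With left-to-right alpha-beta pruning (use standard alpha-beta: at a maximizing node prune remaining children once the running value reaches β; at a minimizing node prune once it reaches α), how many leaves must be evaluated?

8

B [α=-∞,β=+∞]: v=12
C [α=-∞,β=12]: v=7
D [α=-∞,β=7]: v=7 after child 2 ≥ β → β-cutoff, skip 1
Root [α=-∞,β=+∞]: v=7
Leaves evaluated: 8 of 9.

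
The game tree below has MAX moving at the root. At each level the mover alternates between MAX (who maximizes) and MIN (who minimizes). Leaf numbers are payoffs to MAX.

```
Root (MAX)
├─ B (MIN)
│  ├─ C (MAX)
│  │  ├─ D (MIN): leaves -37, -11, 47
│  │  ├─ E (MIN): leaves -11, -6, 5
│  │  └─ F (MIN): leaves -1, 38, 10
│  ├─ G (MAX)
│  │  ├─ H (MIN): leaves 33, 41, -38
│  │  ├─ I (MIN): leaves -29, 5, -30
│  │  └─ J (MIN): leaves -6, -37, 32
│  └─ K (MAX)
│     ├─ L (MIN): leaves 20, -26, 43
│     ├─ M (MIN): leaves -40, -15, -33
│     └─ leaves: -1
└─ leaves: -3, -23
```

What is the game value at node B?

D: min(-37, -11, 47) = -37
E: min(-11, -6, 5) = -11
F: min(-1, 38, 10) = -1
C: max(-37, -11, -1) = -1
H: min(33, 41, -38) = -38
I: min(-29, 5, -30) = -30
J: min(-6, -37, 32) = -37
G: max(-38, -30, -37) = -30
L: min(20, -26, 43) = -26
M: min(-40, -15, -33) = -40
K: max(-26, -40, -1) = -1
B: min(-1, -30, -1) = -30

-30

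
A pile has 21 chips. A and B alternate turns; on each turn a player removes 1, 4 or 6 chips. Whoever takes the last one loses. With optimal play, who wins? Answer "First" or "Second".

i:   0  1  2  3  4  5  6  7  8  9 10 11 12 13 14 15 16 17 18 19 20 21
     W  L  W  L  W  W  L  W  L  W  W  L  W  L  W  W  L  W  L  W  W  L
Position 21 is L, so the second player wins.

Second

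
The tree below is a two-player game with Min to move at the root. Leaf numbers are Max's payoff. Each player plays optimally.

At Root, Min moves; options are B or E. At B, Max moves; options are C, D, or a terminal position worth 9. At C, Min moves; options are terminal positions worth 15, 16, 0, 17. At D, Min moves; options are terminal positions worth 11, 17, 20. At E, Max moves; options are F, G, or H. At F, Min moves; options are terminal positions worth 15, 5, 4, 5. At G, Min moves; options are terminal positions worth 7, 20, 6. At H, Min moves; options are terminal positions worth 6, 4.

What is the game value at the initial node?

6

C (Min): min(15, 16, 0, 17) = 0
D (Min): min(11, 17, 20) = 11
B (Max): max(0, 11, 9) = 11
F (Min): min(15, 5, 4, 5) = 4
G (Min): min(7, 20, 6) = 6
H (Min): min(6, 4) = 4
E (Max): max(4, 6, 4) = 6
Root (Min): min(11, 6) = 6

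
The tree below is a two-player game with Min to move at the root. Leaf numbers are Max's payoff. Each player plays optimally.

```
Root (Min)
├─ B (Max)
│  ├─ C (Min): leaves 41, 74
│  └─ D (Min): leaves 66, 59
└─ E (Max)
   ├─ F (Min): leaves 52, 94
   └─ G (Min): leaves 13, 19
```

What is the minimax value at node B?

59

C: min(41, 74) = 41
D: min(66, 59) = 59
B: max(41, 59) = 59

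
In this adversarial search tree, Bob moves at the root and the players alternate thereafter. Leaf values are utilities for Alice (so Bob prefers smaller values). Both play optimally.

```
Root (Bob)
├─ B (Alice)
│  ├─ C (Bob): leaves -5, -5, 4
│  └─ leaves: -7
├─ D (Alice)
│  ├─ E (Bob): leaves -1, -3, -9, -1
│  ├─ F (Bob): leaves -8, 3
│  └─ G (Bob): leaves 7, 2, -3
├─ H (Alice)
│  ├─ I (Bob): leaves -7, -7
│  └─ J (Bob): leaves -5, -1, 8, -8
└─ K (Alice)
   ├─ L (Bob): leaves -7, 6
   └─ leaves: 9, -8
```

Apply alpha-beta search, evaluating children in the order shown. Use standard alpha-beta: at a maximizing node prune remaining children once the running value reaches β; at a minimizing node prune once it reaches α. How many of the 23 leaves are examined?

C [α=-∞,β=+∞]: v=-5
B [α=-∞,β=+∞]: v=-5
E [α=-∞,β=-5]: v=-9
F [α=-9,β=-5]: v=-8
G [α=-8,β=-5]: v=-3
D [α=-∞,β=-5]: v=-3
I [α=-∞,β=-5]: v=-7
J [α=-7,β=-5]: v=-8
H [α=-∞,β=-5]: v=-7
L [α=-∞,β=-7]: v=-7
K [α=-∞,β=-7]: v=-7 after child 1 ≥ β → β-cutoff, skip 2
Root [α=-∞,β=+∞]: v=-7
Leaves evaluated: 21 of 23.

21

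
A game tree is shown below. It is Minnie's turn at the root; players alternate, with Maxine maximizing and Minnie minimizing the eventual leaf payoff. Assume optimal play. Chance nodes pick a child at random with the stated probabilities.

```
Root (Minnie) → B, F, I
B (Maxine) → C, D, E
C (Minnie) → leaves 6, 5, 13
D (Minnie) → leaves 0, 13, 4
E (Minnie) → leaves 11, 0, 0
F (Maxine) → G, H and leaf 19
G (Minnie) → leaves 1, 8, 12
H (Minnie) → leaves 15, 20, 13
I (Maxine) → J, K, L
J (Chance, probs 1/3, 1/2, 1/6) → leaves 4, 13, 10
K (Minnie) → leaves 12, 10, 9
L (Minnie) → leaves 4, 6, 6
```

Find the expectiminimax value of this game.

C (Minnie): min(6, 5, 13) = 5
D (Minnie): min(0, 13, 4) = 0
E (Minnie): min(11, 0, 0) = 0
B (Maxine): max(5, 0, 0) = 5
G (Minnie): min(1, 8, 12) = 1
H (Minnie): min(15, 20, 13) = 13
F (Maxine): max(1, 13, 19) = 19
J (Chance): 1/3·4 + 1/2·13 + 1/6·10 = 9.5
K (Minnie): min(12, 10, 9) = 9
L (Minnie): min(4, 6, 6) = 4
I (Maxine): max(9.5, 9, 4) = 9.5
Root (Minnie): min(5, 19, 9.5) = 5

5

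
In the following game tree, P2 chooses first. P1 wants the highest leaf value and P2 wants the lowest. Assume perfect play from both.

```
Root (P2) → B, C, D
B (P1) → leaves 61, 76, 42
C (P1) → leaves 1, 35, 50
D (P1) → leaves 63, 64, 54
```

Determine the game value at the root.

50

B (P1): max(61, 76, 42) = 76
C (P1): max(1, 35, 50) = 50
D (P1): max(63, 64, 54) = 64
Root (P2): min(76, 50, 64) = 50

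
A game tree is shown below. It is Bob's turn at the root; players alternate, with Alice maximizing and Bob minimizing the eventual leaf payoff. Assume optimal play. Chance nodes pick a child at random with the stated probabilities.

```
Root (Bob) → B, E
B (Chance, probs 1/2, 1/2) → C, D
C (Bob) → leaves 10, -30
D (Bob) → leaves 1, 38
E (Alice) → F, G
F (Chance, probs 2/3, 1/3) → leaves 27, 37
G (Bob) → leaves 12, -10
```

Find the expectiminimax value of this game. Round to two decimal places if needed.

-14.5

C (Bob): min(10, -30) = -30
D (Bob): min(1, 38) = 1
B (Chance): 1/2·-30 + 1/2·1 = -14.5
F (Chance): 2/3·27 + 1/3·37 = 30.33
G (Bob): min(12, -10) = -10
E (Alice): max(30.33, -10) = 30.33
Root (Bob): min(-14.5, 30.33) = -14.5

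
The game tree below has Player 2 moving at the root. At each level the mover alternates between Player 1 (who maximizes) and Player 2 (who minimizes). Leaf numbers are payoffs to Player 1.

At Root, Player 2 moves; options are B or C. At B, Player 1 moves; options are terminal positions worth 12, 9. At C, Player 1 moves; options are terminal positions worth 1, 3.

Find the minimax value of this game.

3

B (Player 1): max(12, 9) = 12
C (Player 1): max(1, 3) = 3
Root (Player 2): min(12, 3) = 3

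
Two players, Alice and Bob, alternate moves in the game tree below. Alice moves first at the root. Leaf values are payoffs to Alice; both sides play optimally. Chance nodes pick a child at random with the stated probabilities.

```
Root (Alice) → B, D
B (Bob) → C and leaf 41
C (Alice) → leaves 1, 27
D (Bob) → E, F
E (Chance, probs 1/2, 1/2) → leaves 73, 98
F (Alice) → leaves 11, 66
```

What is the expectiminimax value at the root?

C (Alice): max(1, 27) = 27
B (Bob): min(27, 41) = 27
E (Chance): 1/2·73 + 1/2·98 = 85.5
F (Alice): max(11, 66) = 66
D (Bob): min(85.5, 66) = 66
Root (Alice): max(27, 66) = 66

66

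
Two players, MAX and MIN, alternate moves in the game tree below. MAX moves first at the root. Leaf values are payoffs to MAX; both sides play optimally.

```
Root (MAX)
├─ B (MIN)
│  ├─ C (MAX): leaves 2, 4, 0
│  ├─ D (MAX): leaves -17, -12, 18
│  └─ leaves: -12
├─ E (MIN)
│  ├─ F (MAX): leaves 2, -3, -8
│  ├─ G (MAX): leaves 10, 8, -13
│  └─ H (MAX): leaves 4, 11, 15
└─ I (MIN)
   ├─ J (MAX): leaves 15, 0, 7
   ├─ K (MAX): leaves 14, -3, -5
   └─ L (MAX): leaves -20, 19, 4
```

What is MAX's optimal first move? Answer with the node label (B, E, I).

C (MAX): max(2, 4, 0) = 4
D (MAX): max(-17, -12, 18) = 18
B (MIN): min(4, 18, -12) = -12
F (MAX): max(2, -3, -8) = 2
G (MAX): max(10, 8, -13) = 10
H (MAX): max(4, 11, 15) = 15
E (MIN): min(2, 10, 15) = 2
J (MAX): max(15, 0, 7) = 15
K (MAX): max(14, -3, -5) = 14
L (MAX): max(-20, 19, 4) = 19
I (MIN): min(15, 14, 19) = 14
Root (MAX): max(-12, 2, 14) = 14
MAX picks the child with the highest value: I (value 14).

I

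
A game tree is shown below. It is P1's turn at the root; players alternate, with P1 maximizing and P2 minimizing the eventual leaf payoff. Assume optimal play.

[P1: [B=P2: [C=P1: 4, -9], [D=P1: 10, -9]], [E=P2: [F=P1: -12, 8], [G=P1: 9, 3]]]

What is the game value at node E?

F: max(-12, 8) = 8
G: max(9, 3) = 9
E: min(8, 9) = 8

8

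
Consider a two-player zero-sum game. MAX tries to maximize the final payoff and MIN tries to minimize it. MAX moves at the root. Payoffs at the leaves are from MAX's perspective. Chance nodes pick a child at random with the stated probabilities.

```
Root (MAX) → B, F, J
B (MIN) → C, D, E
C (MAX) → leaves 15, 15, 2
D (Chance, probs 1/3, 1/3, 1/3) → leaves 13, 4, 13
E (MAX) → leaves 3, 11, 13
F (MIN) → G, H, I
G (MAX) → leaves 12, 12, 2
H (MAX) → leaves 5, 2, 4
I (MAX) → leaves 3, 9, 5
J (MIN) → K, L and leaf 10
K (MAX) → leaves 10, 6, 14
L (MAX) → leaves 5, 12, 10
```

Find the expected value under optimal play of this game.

10

C (MAX): max(15, 15, 2) = 15
D (Chance): 1/3·13 + 1/3·4 + 1/3·13 = 10
E (MAX): max(3, 11, 13) = 13
B (MIN): min(15, 10, 13) = 10
G (MAX): max(12, 12, 2) = 12
H (MAX): max(5, 2, 4) = 5
I (MAX): max(3, 9, 5) = 9
F (MIN): min(12, 5, 9) = 5
K (MAX): max(10, 6, 14) = 14
L (MAX): max(5, 12, 10) = 12
J (MIN): min(14, 12, 10) = 10
Root (MAX): max(10, 5, 10) = 10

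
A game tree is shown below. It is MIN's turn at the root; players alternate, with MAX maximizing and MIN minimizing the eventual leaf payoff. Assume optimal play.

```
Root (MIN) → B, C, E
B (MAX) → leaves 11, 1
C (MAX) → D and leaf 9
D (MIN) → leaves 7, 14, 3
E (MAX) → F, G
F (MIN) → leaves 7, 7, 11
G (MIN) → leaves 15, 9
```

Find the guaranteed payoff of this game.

9

B (MAX): max(11, 1) = 11
D (MIN): min(7, 14, 3) = 3
C (MAX): max(3, 9) = 9
F (MIN): min(7, 7, 11) = 7
G (MIN): min(15, 9) = 9
E (MAX): max(7, 9) = 9
Root (MIN): min(11, 9, 9) = 9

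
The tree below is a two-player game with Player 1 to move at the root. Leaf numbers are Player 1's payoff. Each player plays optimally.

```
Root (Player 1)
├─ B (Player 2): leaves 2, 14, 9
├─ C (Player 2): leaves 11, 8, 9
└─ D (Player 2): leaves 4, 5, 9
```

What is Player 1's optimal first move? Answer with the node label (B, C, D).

C

B (Player 2): min(2, 14, 9) = 2
C (Player 2): min(11, 8, 9) = 8
D (Player 2): min(4, 5, 9) = 4
Root (Player 1): max(2, 8, 4) = 8
Player 1 picks the child with the highest value: C (value 8).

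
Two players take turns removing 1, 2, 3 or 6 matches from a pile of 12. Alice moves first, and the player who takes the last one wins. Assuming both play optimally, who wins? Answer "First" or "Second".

Second

Mark each pile size as W (mover wins) or L (mover loses):
i:   0  1  2  3  4  5  6  7  8  9 10 11 12
     L  W  W  W  L  W  W  W  L  W  W  W  L
Position 12 is L, so the second player wins.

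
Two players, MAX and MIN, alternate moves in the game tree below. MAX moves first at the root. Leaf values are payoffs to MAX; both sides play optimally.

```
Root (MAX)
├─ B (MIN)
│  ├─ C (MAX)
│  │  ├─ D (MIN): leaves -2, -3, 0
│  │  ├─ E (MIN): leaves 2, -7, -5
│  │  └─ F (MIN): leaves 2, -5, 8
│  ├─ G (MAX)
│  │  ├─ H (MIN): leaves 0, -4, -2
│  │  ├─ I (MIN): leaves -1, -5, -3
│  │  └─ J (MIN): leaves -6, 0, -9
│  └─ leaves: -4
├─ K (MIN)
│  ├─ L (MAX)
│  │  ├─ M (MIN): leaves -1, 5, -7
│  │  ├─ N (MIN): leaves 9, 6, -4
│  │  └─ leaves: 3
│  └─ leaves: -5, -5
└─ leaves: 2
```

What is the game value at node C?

-3

D: min(-2, -3, 0) = -3
E: min(2, -7, -5) = -7
F: min(2, -5, 8) = -5
C: max(-3, -7, -5) = -3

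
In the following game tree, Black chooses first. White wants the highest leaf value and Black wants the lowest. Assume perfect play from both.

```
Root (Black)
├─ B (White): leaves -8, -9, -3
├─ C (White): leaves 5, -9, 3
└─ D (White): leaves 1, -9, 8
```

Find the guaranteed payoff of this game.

-3

B (White): max(-8, -9, -3) = -3
C (White): max(5, -9, 3) = 5
D (White): max(1, -9, 8) = 8
Root (Black): min(-3, 5, 8) = -3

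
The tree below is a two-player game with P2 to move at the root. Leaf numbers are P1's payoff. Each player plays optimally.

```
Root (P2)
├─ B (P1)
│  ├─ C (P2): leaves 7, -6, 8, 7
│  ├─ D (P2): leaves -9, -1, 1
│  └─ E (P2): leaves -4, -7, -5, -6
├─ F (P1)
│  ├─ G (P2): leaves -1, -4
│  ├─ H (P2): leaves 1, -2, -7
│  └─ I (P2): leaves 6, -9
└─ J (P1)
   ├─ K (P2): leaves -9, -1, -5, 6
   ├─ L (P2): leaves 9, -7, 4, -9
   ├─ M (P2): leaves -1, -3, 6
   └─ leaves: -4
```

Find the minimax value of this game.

-6

C (P2): min(7, -6, 8, 7) = -6
D (P2): min(-9, -1, 1) = -9
E (P2): min(-4, -7, -5, -6) = -7
B (P1): max(-6, -9, -7) = -6
G (P2): min(-1, -4) = -4
H (P2): min(1, -2, -7) = -7
I (P2): min(6, -9) = -9
F (P1): max(-4, -7, -9) = -4
K (P2): min(-9, -1, -5, 6) = -9
L (P2): min(9, -7, 4, -9) = -9
M (P2): min(-1, -3, 6) = -3
J (P1): max(-9, -9, -3, -4) = -3
Root (P2): min(-6, -4, -3) = -6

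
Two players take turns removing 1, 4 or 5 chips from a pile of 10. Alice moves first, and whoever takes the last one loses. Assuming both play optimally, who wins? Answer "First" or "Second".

First

Positions where the player to move wins (W) vs loses (L):
i:   0  1  2  3  4  5  6  7  8  9 10
     W  L  W  L  W  W  W  W  W  L  W
Position 10 is W, so the first player wins.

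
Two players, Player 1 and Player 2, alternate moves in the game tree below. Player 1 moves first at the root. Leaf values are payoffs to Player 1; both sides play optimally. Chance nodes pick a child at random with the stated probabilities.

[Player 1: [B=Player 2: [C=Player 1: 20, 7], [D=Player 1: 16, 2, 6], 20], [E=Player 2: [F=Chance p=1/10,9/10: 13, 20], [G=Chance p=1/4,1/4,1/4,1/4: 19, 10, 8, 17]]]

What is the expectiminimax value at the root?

C (Player 1): max(20, 7) = 20
D (Player 1): max(16, 2, 6) = 16
B (Player 2): min(20, 16, 20) = 16
F (Chance): 1/10·13 + 9/10·20 = 19.3
G (Chance): 1/4·19 + 1/4·10 + 1/4·8 + 1/4·17 = 13.5
E (Player 2): min(19.3, 13.5) = 13.5
Root (Player 1): max(16, 13.5) = 16

16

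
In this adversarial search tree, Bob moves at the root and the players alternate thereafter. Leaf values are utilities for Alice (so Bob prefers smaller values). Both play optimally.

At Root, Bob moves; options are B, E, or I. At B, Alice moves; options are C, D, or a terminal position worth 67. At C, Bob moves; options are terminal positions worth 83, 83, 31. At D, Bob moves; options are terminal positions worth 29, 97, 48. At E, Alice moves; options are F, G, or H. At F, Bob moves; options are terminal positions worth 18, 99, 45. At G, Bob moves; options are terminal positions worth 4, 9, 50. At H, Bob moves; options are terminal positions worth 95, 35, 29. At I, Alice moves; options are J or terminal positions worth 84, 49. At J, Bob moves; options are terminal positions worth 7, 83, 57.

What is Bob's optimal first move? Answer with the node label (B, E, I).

E

C (Bob): min(83, 83, 31) = 31
D (Bob): min(29, 97, 48) = 29
B (Alice): max(31, 29, 67) = 67
F (Bob): min(18, 99, 45) = 18
G (Bob): min(4, 9, 50) = 4
H (Bob): min(95, 35, 29) = 29
E (Alice): max(18, 4, 29) = 29
J (Bob): min(7, 83, 57) = 7
I (Alice): max(7, 84, 49) = 84
Root (Bob): min(67, 29, 84) = 29
Bob picks the child with the lowest value: E (value 29).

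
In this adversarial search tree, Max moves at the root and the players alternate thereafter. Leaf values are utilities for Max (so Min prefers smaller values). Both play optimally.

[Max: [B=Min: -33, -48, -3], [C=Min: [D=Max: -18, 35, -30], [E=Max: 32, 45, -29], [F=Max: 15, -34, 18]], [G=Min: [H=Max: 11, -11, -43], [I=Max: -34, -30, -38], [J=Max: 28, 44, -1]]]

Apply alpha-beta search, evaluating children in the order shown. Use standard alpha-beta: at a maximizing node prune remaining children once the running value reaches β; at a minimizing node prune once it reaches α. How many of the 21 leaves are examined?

14

B [α=-∞,β=+∞]: v=-48
D [α=-48,β=+∞]: v=35
E [α=-48,β=35]: v=45 after child 2 ≥ β → β-cutoff, skip 1
F [α=-48,β=35]: v=18
C [α=-48,β=+∞]: v=18
H [α=18,β=+∞]: v=11
G [α=18,β=+∞]: v=11 after child 1 ≤ α → α-cutoff, skip 2
Root [α=-∞,β=+∞]: v=18
Leaves evaluated: 14 of 21.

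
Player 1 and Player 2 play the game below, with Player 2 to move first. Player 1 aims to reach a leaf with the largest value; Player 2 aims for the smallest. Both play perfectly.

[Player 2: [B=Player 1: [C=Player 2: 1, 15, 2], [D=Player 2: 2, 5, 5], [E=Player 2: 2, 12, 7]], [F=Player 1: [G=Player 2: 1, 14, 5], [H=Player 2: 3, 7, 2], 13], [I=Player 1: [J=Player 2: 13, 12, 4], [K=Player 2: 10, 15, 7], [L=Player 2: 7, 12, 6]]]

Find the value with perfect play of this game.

C (Player 2): min(1, 15, 2) = 1
D (Player 2): min(2, 5, 5) = 2
E (Player 2): min(2, 12, 7) = 2
B (Player 1): max(1, 2, 2) = 2
G (Player 2): min(1, 14, 5) = 1
H (Player 2): min(3, 7, 2) = 2
F (Player 1): max(1, 2, 13) = 13
J (Player 2): min(13, 12, 4) = 4
K (Player 2): min(10, 15, 7) = 7
L (Player 2): min(7, 12, 6) = 6
I (Player 1): max(4, 7, 6) = 7
Root (Player 2): min(2, 13, 7) = 2

2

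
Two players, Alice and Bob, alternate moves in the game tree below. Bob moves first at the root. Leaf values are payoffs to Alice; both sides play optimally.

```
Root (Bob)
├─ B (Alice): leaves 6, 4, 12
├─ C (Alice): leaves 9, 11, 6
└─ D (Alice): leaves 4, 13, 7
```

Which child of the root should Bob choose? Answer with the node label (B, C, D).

C

B (Alice): max(6, 4, 12) = 12
C (Alice): max(9, 11, 6) = 11
D (Alice): max(4, 13, 7) = 13
Root (Bob): min(12, 11, 13) = 11
Bob picks the child with the lowest value: C (value 11).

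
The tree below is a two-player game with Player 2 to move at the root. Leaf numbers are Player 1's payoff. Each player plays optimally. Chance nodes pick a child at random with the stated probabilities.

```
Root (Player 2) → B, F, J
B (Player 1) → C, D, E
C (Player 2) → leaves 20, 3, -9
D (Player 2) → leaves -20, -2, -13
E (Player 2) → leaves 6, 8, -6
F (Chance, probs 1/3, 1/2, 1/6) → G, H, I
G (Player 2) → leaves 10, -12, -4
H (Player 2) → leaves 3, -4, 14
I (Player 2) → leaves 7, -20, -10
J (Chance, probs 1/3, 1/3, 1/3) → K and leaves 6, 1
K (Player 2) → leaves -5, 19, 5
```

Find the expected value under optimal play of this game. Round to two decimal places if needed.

-9.33

C (Player 2): min(20, 3, -9) = -9
D (Player 2): min(-20, -2, -13) = -20
E (Player 2): min(6, 8, -6) = -6
B (Player 1): max(-9, -20, -6) = -6
G (Player 2): min(10, -12, -4) = -12
H (Player 2): min(3, -4, 14) = -4
I (Player 2): min(7, -20, -10) = -20
F (Chance): 1/3·-12 + 1/2·-4 + 1/6·-20 = -9.33
K (Player 2): min(-5, 19, 5) = -5
J (Chance): 1/3·-5 + 1/3·6 + 1/3·1 = 0.67
Root (Player 2): min(-6, -9.33, 0.67) = -9.33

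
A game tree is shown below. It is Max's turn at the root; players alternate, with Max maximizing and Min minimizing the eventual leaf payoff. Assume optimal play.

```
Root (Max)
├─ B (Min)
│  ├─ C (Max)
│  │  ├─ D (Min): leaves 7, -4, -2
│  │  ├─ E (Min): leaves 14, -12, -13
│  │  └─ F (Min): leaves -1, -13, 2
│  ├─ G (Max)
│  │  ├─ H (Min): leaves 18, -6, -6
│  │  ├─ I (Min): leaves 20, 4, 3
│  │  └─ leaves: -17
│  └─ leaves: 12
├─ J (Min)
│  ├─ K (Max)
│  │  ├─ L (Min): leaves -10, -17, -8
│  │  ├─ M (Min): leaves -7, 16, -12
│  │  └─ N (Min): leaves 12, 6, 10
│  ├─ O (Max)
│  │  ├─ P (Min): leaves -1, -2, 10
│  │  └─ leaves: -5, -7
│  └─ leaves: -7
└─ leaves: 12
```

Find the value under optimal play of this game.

12

D (Min): min(7, -4, -2) = -4
E (Min): min(14, -12, -13) = -13
F (Min): min(-1, -13, 2) = -13
C (Max): max(-4, -13, -13) = -4
H (Min): min(18, -6, -6) = -6
I (Min): min(20, 4, 3) = 3
G (Max): max(-6, 3, -17) = 3
B (Min): min(-4, 3, 12) = -4
L (Min): min(-10, -17, -8) = -17
M (Min): min(-7, 16, -12) = -12
N (Min): min(12, 6, 10) = 6
K (Max): max(-17, -12, 6) = 6
P (Min): min(-1, -2, 10) = -2
O (Max): max(-2, -5, -7) = -2
J (Min): min(6, -2, -7) = -7
Root (Max): max(-4, -7, 12) = 12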